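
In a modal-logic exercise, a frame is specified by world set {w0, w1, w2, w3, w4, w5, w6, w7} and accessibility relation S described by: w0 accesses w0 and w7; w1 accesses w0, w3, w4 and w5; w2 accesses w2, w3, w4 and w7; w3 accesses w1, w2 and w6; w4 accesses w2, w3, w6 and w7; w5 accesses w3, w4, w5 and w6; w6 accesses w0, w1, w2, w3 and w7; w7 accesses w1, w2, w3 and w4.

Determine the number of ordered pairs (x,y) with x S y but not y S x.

15

Enumerating: (w0,w7), (w1,w0), (w1,w4), (w1,w5), (w4,w3), (w4,w6), (w5,w3), (w5,w4), (w5,w6), (w6,w0), (w6,w1), (w6,w2), (w6,w7), (w7,w1), (w7,w3).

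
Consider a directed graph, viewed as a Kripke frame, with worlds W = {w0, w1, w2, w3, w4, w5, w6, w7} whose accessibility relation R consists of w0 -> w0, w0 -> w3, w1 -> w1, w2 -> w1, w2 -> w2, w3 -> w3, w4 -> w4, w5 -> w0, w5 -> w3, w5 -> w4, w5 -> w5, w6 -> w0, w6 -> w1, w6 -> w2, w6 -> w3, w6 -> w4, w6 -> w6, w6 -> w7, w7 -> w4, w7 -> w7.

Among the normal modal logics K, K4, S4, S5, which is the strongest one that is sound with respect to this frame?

S4

Transitive (axiom 4): yes — every two-step R-path is closed by a direct edge.
Reflexive (axiom T): yes — every world is R-related to itself.
Euclidean (axiom 5): no — w5 R w0 and w5 R w4, but not w0 R w4.
So F validates K, K4, S4; S5 would additionally require R to be Euclidean. The strongest is S4.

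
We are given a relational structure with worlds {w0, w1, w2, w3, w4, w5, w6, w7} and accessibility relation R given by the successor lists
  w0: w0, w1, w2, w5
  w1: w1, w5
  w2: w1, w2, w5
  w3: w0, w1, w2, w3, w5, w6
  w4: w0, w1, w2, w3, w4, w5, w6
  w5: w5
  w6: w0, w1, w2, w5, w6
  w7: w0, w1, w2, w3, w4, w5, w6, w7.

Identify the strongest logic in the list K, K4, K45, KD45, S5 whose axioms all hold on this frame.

Transitive (axiom 4): yes — every two-step R-path is closed by a direct edge.
Euclidean (axiom 5): no — w0 R w1 and w0 R w2, but not w1 R w2.
Serial (axiom D): yes — every world has a successor (e.g. w0 R w0).
Reflexive (axiom T): yes — every world is R-related to itself.
So F validates K, K4; K45 would additionally require R to be Euclidean. The strongest is K4.

K4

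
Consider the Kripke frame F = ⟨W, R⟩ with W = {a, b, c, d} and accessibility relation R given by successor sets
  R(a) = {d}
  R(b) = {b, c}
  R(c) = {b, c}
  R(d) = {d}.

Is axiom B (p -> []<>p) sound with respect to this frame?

Axiom B corresponds to the accessibility relation being symmetric.
Symmetric: no — a R d but not d R a.

No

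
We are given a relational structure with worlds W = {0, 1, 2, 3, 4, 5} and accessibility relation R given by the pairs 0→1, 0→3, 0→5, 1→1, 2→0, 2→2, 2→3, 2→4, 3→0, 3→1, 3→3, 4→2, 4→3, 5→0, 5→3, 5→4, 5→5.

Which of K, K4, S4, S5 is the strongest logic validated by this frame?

K

Transitive (axiom 4): no — 0 R 5 and 5 R 4, but not 0 R 4.
Reflexive (axiom T): no — 0 is not related to itself.
Euclidean (axiom 5): no — 0 R 1 and 0 R 3, but not 1 R 3.
So F validates K; K4 would additionally require R to be transitive. The strongest is K.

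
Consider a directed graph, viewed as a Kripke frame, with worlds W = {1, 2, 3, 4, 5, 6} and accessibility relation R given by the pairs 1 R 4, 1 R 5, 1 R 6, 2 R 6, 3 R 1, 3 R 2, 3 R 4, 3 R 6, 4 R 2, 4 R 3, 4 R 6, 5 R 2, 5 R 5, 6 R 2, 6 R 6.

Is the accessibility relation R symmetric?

No

Symmetric: no — 1 R 4 but not 4 R 1.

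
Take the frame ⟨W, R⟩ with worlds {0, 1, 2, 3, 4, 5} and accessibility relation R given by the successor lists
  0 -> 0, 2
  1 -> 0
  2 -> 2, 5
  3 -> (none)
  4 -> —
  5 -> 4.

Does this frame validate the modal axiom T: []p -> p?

No

By correspondence theory, T is valid on a frame iff R is reflexive.
Reflexive: no — 1 is not related to itself.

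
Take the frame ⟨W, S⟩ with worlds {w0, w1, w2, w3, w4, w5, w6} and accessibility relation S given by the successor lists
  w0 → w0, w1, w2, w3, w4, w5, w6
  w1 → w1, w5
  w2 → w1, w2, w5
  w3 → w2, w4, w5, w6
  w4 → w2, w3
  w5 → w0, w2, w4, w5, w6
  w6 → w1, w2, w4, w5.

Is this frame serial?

Yes

Serial: yes — every world has a successor (e.g. w0 S w0).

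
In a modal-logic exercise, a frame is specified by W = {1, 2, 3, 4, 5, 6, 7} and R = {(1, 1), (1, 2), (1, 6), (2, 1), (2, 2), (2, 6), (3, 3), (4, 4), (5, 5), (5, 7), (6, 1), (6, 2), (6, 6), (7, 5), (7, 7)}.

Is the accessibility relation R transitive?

Transitive: yes — every two-step R-path is closed by a direct edge.

Yes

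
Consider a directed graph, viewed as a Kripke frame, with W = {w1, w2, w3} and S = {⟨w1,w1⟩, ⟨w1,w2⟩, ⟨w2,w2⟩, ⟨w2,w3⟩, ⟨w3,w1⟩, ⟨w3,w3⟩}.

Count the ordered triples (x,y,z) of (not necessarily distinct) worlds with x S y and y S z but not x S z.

3

Enumerating: (w1,w2,w3), (w2,w3,w1), (w3,w1,w2).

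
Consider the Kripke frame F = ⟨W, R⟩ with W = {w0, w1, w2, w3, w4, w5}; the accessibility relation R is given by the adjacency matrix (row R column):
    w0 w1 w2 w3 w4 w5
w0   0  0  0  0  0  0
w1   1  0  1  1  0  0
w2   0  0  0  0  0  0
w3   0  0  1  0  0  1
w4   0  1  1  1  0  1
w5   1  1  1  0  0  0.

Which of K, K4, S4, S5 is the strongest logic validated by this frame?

K

Transitive (axiom 4): no — w1 R w3 and w3 R w5, but not w1 R w5.
Reflexive (axiom T): no — w0 is not related to itself.
Euclidean (axiom 5): no — w1 R w0 and w1 R w2, but not w0 R w2.
So F validates K; K4 would additionally require R to be transitive. The strongest is K.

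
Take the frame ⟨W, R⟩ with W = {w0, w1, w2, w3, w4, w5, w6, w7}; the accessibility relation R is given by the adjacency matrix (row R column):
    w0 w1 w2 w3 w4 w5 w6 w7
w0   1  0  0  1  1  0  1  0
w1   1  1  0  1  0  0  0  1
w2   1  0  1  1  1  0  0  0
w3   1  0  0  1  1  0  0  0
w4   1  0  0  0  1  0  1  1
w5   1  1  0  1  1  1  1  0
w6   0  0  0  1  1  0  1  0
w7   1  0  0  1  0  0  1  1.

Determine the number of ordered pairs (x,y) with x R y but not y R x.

18

Enumerating: (w0,w6), (w1,w0), (w1,w3), (w1,w7), (w2,w0), (w2,w3), (w2,w4), (w3,w4), (w4,w7), (w5,w0), (w5,w1), (w5,w3), (w5,w4), (w5,w6), (w6,w3), (w7,w0), (w7,w3), (w7,w6).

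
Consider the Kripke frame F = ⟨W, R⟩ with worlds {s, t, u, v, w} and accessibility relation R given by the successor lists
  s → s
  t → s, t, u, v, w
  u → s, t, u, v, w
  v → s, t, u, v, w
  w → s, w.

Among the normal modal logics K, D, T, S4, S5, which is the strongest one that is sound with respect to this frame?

Serial (axiom D): yes — every world has a successor (e.g. s R s).
Reflexive (axiom T): yes — every world is R-related to itself.
Transitive (axiom 4): yes — every two-step R-path is closed by a direct edge.
Euclidean (axiom 5): no — t R s and t R u, but not s R u.
So F validates K, D, T, S4; S5 would additionally require R to be Euclidean. The strongest is S4.

S4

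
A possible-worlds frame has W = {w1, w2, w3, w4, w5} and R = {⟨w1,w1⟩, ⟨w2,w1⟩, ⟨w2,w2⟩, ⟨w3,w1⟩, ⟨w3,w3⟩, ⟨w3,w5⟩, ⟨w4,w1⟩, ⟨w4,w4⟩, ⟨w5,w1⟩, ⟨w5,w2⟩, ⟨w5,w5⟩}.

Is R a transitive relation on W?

No

Transitive: no — w3 R w5 and w5 R w2, but not w3 R w2.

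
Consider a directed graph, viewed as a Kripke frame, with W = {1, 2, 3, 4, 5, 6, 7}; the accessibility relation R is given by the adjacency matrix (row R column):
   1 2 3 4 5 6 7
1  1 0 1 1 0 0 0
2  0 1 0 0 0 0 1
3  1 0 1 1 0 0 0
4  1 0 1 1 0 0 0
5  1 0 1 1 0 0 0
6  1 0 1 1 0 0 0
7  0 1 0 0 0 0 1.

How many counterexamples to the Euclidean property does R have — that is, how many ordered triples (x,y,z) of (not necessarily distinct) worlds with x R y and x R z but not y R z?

R is Euclidean; there are no such tuples.

0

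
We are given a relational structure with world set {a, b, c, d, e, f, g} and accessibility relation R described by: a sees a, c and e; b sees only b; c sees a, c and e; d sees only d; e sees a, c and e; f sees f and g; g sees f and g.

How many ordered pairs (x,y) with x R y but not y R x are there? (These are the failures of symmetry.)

R is symmetric; there are no such tuples.

0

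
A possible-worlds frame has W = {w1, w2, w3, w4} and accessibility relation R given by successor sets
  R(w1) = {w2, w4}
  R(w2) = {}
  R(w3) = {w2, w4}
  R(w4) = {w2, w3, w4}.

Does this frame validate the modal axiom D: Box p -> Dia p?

By correspondence theory, D is valid on a frame iff R is serial.
Serial: no — w2 has no R-successor.

No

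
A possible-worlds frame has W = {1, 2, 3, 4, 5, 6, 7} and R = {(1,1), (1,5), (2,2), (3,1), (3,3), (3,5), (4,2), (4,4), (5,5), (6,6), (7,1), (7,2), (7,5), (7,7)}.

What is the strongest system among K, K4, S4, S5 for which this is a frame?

Transitive (axiom 4): yes — every two-step R-path is closed by a direct edge.
Reflexive (axiom T): yes — every world is R-related to itself.
Euclidean (axiom 5): no — 3 R 5 and 3 R 1, but not 5 R 1.
So F validates K, K4, S4; S5 would additionally require R to be Euclidean. The strongest is S4.

S4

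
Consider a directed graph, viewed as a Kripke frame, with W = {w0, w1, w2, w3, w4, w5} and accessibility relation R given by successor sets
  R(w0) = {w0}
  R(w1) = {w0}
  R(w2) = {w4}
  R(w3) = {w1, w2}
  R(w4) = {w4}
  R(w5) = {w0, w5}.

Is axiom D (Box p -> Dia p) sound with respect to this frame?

By correspondence theory, D is valid on a frame iff R is serial.
Serial: yes — every world has a successor (e.g. w0 R w0).

Yes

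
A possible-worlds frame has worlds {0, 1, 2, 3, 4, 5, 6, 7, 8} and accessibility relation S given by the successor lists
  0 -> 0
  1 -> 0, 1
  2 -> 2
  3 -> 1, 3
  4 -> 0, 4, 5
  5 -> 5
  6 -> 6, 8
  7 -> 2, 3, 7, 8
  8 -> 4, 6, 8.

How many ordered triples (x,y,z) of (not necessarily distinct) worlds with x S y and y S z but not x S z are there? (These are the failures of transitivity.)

7

Enumerating: (3,1,0), (6,8,4), (7,3,1), (7,8,4), (7,8,6), (8,4,0), (8,4,5).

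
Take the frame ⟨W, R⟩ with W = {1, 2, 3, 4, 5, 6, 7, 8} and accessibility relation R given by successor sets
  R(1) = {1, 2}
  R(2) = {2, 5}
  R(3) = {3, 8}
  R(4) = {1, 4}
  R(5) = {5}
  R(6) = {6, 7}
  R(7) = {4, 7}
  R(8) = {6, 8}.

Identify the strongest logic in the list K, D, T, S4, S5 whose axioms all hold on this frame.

T

Serial (axiom D): yes — every world has a successor (e.g. 1 R 1).
Reflexive (axiom T): yes — every world is R-related to itself.
Transitive (axiom 4): no — 1 R 2 and 2 R 5, but not 1 R 5.
Euclidean (axiom 5): no — 1 R 2 and 1 R 1, but not 2 R 1.
So F validates K, D, T; S4 would additionally require R to be transitive. The strongest is T.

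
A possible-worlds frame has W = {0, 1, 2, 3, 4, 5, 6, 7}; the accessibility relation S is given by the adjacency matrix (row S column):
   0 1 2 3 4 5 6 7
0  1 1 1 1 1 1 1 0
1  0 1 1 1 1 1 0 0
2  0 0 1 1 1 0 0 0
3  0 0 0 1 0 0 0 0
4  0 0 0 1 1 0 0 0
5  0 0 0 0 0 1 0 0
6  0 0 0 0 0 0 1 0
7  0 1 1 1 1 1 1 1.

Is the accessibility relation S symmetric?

No

Symmetric: no — 0 S 1 but not 1 S 0.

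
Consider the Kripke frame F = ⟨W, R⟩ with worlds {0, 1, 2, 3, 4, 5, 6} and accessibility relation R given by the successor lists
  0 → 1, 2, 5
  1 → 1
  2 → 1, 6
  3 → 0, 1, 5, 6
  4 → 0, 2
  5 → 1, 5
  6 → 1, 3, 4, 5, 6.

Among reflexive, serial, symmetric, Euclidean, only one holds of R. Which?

Reflexive: no — 0 is not related to itself.
Serial: yes — every world has a successor (e.g. 0 R 1).
Symmetric: no — 0 R 1 but not 1 R 0.
Euclidean: no — 0 R 1 and 0 R 2, but not 1 R 2.
Only serial holds.

serial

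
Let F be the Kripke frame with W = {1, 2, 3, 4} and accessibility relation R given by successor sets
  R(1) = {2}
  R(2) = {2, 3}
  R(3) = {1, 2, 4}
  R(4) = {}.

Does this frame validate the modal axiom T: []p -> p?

No

The schema T characterises exactly the reflexive frames.
Reflexive: no — 1 is not related to itself.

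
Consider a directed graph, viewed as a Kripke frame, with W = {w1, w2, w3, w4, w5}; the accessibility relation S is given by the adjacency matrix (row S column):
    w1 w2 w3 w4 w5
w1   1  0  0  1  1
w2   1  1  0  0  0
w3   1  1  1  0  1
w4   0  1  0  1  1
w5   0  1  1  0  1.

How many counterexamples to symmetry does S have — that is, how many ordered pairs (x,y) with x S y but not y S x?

Enumerating: (w1,w4), (w1,w5), (w2,w1), (w3,w1), (w3,w2), (w4,w2), (w4,w5), (w5,w2).

8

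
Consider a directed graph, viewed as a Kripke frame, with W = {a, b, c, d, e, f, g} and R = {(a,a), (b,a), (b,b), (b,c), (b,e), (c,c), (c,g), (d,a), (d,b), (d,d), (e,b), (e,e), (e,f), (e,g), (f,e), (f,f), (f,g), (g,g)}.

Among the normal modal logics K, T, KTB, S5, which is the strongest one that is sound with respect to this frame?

T

Reflexive (axiom T): yes — every world is R-related to itself.
Symmetric (axiom B): no — b R a but not a R b.
Euclidean (axiom 5): no — b R a and b R c, but not a R c.
So F validates K, T; KTB would additionally require R to be symmetric. The strongest is T.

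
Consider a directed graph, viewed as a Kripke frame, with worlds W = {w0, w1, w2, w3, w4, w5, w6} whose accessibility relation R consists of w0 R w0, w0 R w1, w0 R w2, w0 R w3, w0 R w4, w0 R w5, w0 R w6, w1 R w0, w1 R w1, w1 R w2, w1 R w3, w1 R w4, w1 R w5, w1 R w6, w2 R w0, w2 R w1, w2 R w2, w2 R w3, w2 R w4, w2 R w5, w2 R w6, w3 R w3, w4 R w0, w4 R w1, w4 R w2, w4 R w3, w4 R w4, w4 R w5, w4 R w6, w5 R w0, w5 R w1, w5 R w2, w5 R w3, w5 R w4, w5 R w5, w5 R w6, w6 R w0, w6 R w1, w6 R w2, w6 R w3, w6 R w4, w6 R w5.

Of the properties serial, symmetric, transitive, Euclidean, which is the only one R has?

serial

Serial: yes — every world has a successor (e.g. w0 R w0).
Symmetric: no — w0 R w3 but not w3 R w0.
Transitive: no — w6 R w0 and w0 R w6, but not w6 R w6.
Euclidean: no — w0 R w3 and w0 R w1, but not w3 R w1.
Only serial holds.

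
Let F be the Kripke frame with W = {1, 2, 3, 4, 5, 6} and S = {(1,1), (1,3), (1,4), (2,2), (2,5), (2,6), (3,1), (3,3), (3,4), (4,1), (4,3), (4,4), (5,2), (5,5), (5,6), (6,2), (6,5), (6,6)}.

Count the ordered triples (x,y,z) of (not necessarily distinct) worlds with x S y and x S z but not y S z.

S is Euclidean; there are no such tuples.

0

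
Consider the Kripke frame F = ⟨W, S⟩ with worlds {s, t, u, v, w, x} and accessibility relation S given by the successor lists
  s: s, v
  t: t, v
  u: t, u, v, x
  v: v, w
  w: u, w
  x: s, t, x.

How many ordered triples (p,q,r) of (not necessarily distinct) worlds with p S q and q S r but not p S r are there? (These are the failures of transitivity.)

10

Enumerating: (s,v,w), (t,v,w), (u,v,w), (u,x,s), (v,w,u), (w,u,t), (w,u,v), (w,u,x), (x,s,v), (x,t,v).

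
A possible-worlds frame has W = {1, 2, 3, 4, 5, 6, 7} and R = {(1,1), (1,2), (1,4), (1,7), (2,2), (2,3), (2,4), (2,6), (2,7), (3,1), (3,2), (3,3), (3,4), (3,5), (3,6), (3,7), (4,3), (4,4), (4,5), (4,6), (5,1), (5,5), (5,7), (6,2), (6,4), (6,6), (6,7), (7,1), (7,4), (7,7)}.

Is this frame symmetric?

No

Symmetric: no — 1 R 2 but not 2 R 1.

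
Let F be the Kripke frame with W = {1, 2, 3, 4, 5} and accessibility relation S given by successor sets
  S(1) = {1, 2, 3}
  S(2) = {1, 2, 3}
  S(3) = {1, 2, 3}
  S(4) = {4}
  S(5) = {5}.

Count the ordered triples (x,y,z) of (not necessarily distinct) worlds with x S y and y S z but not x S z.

S is transitive; there are no such tuples.

0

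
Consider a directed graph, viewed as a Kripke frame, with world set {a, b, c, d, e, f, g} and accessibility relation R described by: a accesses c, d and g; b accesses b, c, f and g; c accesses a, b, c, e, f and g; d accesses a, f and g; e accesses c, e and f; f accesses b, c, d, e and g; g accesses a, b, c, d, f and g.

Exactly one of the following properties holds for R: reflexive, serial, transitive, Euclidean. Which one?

serial

Reflexive: no — a is not related to itself.
Serial: yes — every world has a successor (e.g. a R c).
Transitive: no — a R c and c R b, but not a R b.
Euclidean: no — a R c and a R d, but not c R d.
Only serial holds.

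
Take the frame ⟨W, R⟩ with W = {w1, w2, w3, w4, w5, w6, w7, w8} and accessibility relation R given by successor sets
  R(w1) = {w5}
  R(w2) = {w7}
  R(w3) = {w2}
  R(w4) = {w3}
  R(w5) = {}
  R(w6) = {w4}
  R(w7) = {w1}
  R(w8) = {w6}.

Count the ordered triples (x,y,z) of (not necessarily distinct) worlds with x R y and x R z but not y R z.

Enumerating: (w1,w5,w5), (w2,w7,w7), (w3,w2,w2), (w4,w3,w3), (w6,w4,w4), (w7,w1,w1), (w8,w6,w6).

7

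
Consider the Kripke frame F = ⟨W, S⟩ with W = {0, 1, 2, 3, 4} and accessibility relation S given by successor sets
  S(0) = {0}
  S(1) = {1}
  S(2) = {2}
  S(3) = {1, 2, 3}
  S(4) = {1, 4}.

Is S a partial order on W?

Reflexive: yes — every world is S-related to itself.
Transitive: yes — every two-step S-path is closed by a direct edge.
Antisymmetric: yes — no distinct pair is related both ways.
So S is a partial order.

Yes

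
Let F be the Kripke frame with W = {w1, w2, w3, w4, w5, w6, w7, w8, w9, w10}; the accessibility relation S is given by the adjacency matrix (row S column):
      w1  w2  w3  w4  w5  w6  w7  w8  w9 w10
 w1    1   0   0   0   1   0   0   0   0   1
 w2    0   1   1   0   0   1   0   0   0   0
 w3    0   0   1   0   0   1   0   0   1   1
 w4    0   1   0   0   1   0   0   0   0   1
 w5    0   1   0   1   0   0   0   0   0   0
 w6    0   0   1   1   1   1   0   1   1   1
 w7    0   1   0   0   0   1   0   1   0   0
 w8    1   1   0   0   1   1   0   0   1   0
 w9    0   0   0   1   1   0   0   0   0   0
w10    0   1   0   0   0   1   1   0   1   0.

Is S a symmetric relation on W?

Symmetric: no — w1 S w10 but not w10 S w1.

No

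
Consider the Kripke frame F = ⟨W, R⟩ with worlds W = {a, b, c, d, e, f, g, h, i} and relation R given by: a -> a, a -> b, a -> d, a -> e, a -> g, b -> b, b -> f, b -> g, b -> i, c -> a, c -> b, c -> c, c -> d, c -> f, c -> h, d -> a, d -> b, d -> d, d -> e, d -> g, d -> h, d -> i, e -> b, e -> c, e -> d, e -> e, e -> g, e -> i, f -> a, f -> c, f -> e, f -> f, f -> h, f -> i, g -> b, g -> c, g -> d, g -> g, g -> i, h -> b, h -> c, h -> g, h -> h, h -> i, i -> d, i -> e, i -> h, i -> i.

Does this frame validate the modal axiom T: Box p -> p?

The schema T characterises exactly the reflexive frames.
Reflexive: yes — every world is R-related to itself.

Yes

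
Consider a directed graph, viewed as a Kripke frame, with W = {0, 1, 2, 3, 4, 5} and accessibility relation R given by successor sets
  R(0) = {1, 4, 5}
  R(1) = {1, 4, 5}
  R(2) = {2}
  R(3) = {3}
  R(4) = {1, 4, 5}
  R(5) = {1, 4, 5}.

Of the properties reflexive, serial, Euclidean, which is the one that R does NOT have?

reflexive

Reflexive: no — 0 is not related to itself.
Serial: yes — every world has a successor (e.g. 0 R 1).
Euclidean: yes — any two successors of a common world are R-related.
Only reflexive fails.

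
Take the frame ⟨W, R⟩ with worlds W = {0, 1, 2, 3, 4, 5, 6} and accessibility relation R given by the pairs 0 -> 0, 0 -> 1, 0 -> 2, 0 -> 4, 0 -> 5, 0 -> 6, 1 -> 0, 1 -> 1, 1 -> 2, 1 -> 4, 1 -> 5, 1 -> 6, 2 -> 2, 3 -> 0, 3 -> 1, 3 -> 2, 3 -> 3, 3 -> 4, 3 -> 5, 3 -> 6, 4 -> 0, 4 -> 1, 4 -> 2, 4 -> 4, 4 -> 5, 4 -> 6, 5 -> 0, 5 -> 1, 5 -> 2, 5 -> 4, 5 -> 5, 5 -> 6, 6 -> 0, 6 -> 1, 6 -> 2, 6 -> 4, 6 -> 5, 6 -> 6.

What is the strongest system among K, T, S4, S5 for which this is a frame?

S4

Reflexive (axiom T): yes — every world is R-related to itself.
Transitive (axiom 4): yes — every two-step R-path is closed by a direct edge.
Euclidean (axiom 5): no — 0 R 2 and 0 R 1, but not 2 R 1.
So F validates K, T, S4; S5 would additionally require R to be Euclidean. The strongest is S4.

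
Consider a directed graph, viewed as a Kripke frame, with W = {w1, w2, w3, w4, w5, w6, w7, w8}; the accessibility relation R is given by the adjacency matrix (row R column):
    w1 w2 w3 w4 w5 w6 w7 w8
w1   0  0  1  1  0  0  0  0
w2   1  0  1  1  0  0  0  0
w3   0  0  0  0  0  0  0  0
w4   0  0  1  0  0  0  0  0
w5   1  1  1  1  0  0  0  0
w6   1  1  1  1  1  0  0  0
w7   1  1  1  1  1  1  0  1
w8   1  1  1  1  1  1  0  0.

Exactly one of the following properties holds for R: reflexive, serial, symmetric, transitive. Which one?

Reflexive: no — w1 is not related to itself.
Serial: no — w3 has no R-successor.
Symmetric: no — w1 R w3 but not w3 R w1.
Transitive: yes — every two-step R-path is closed by a direct edge.
Only transitive holds.

transitive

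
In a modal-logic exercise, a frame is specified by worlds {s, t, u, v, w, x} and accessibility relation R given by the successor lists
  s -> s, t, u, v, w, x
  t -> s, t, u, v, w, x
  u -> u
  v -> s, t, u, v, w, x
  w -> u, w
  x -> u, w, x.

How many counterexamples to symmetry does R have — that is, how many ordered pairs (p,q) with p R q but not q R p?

Enumerating: (s,u), (s,w), (s,x), (t,u), (t,w), (t,x), (v,u), (v,w), (v,x), (w,u), (x,u), (x,w).

12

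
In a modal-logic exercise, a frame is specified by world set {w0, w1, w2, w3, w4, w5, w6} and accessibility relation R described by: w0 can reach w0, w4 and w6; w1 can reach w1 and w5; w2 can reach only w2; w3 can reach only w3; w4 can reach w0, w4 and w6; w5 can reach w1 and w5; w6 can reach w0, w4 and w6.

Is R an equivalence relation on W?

Reflexive: yes — every world is R-related to itself.
Symmetric: yes — every pair in R has its reverse in R.
Transitive: yes — every two-step R-path is closed by a direct edge.
So R is an equivalence relation.

Yes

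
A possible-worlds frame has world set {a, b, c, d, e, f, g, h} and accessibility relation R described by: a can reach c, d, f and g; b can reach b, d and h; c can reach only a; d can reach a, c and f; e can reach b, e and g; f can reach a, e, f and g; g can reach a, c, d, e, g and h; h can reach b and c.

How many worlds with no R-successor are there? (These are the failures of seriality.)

R is serial; there are no such worlds.

0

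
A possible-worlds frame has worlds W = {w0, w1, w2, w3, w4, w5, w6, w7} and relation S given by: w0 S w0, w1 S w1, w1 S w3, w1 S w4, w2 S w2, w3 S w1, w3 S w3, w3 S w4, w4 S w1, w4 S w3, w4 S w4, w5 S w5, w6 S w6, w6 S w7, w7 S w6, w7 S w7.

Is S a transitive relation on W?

Yes

Transitive: yes — every two-step S-path is closed by a direct edge.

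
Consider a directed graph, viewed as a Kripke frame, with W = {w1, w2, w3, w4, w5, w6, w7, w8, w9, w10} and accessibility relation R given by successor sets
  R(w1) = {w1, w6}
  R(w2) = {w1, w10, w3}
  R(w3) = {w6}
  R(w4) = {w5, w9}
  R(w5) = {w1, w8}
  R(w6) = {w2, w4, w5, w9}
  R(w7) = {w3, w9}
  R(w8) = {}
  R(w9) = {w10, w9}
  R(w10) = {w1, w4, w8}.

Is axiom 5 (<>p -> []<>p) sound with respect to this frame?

The schema 5 characterises exactly the Euclidean frames.
Euclidean: no — w10 R w1 and w10 R w4, but not w1 R w4.

No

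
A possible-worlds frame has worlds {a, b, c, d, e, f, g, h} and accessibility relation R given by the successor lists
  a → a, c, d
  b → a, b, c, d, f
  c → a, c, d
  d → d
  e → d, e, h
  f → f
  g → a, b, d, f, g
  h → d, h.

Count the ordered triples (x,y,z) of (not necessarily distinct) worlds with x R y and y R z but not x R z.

Enumerating: (g,a,c), (g,b,c).

2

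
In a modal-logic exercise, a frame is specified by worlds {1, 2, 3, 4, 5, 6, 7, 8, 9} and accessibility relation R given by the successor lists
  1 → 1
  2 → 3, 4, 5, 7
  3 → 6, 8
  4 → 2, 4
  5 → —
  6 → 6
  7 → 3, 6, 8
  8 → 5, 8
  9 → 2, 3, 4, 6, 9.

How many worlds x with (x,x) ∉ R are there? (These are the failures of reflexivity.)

4

Enumerating: 2, 3, 5, 7.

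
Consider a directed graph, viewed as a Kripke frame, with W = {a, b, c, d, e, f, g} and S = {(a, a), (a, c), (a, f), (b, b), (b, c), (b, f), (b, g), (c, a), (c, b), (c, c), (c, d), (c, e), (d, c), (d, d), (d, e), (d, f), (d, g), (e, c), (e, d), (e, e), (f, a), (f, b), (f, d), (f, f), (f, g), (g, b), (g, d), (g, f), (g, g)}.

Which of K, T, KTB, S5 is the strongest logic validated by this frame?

Reflexive (axiom T): yes — every world is S-related to itself.
Symmetric (axiom B): yes — every pair in S has its reverse in S.
Euclidean (axiom 5): no — a S c and a S f, but not c S f.
So F validates K, T, KTB; S5 would additionally require S to be Euclidean. The strongest is KTB.

KTB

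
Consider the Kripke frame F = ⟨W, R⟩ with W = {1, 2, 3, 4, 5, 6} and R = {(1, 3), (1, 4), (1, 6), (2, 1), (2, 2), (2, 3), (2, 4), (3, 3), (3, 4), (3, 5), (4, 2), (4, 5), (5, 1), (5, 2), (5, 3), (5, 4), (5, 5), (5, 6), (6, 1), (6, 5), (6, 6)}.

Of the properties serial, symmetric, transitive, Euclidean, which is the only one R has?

serial

Serial: yes — every world has a successor (e.g. 1 R 3).
Symmetric: no — 1 R 3 but not 3 R 1.
Transitive: no — 1 R 3 and 3 R 5, but not 1 R 5.
Euclidean: no — 1 R 3 and 1 R 6, but not 3 R 6.
Only serial holds.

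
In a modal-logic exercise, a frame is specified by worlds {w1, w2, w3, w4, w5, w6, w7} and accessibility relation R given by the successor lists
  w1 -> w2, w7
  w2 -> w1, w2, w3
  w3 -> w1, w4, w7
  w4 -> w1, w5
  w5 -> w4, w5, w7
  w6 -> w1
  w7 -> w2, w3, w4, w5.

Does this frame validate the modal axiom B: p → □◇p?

The schema B characterises exactly the symmetric frames.
Symmetric: no — w1 R w7 but not w7 R w1.

No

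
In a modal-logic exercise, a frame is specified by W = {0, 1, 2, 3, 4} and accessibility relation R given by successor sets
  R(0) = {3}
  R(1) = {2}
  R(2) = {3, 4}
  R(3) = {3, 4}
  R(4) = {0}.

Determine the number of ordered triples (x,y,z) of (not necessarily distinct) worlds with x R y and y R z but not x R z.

Enumerating: (0,3,4), (1,2,3), (1,2,4), (2,4,0), (3,4,0), (4,0,3).

6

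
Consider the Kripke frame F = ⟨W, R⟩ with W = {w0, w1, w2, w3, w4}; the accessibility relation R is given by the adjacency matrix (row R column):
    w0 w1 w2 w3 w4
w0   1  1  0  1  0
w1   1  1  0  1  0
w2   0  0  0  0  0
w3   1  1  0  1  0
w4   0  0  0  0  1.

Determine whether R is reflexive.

No

Reflexive: no — w2 is not related to itself.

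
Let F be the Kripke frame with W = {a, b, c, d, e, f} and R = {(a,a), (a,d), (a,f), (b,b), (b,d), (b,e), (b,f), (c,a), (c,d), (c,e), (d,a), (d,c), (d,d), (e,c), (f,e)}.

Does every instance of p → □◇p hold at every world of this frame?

Axiom B corresponds to the accessibility relation being symmetric.
Symmetric: no — a R f but not f R a.

No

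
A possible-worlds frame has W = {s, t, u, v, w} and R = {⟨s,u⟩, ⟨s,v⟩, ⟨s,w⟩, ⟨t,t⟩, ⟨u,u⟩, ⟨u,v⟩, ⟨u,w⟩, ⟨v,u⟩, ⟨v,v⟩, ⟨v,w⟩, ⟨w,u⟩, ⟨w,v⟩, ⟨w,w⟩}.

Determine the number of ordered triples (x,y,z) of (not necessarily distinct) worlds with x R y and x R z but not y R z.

R is Euclidean; there are no such tuples.

0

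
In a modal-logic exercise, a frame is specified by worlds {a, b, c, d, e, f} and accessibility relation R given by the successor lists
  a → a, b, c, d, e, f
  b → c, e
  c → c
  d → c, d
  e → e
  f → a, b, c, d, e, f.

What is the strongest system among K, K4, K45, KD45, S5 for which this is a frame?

Transitive (axiom 4): yes — every two-step R-path is closed by a direct edge.
Euclidean (axiom 5): no — a R b and a R d, but not b R d.
Serial (axiom D): yes — every world has a successor (e.g. a R a).
Reflexive (axiom T): no — b is not related to itself.
So F validates K, K4; K45 would additionally require R to be Euclidean. The strongest is K4.

K4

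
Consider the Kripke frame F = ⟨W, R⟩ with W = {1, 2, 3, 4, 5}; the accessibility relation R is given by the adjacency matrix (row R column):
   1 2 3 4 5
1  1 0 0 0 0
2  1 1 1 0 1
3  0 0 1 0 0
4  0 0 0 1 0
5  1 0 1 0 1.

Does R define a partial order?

Yes

Reflexive: yes — every world is R-related to itself.
Transitive: yes — every two-step R-path is closed by a direct edge.
Antisymmetric: yes — no distinct pair is related both ways.
So R is a partial order.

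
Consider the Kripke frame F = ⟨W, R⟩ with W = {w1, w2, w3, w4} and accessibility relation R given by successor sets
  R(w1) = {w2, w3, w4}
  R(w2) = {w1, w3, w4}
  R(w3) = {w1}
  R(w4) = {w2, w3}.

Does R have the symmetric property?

No

Symmetric: no — w1 R w4 but not w4 R w1.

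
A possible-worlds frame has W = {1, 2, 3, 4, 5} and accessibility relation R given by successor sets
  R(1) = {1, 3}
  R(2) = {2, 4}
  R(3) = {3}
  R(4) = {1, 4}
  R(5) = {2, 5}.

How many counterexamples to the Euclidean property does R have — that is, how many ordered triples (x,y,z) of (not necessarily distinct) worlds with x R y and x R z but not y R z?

Enumerating: (1,3,1), (2,4,2), (4,1,4), (5,2,5).

4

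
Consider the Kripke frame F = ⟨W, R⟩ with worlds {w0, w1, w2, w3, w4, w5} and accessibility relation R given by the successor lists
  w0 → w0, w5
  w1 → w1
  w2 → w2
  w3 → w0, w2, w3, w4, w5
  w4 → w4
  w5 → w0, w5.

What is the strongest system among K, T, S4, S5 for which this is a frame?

S4

Reflexive (axiom T): yes — every world is R-related to itself.
Transitive (axiom 4): yes — every two-step R-path is closed by a direct edge.
Euclidean (axiom 5): no — w3 R w0 and w3 R w2, but not w0 R w2.
So F validates K, T, S4; S5 would additionally require R to be Euclidean. The strongest is S4.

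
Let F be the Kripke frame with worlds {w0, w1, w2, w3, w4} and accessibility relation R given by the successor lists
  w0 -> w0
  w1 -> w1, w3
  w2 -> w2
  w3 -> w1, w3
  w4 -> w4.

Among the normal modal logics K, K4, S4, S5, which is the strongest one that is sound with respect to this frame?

Transitive (axiom 4): yes — every two-step R-path is closed by a direct edge.
Reflexive (axiom T): yes — every world is R-related to itself.
Euclidean (axiom 5): yes — any two successors of a common world are R-related.
So F validates K, K4, S4, S5. The strongest is S5.

S5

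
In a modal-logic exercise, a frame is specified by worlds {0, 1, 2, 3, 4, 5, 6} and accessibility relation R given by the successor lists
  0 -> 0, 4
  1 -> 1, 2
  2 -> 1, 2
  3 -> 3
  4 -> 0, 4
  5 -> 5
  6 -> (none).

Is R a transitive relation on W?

Transitive: yes — every two-step R-path is closed by a direct edge.

Yes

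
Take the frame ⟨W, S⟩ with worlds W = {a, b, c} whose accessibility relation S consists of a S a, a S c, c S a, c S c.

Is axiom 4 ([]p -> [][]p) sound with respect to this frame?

Axiom 4 corresponds to the accessibility relation being transitive.
Transitive: yes — every two-step S-path is closed by a direct edge.

Yes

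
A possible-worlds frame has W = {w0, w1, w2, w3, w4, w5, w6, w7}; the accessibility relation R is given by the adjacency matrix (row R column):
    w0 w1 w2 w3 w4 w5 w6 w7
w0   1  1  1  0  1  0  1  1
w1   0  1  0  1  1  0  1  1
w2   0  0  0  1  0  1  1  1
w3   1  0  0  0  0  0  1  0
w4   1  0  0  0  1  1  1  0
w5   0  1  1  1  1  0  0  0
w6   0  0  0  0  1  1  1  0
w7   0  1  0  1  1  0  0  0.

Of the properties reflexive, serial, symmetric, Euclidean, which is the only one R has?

Reflexive: no — w2 is not related to itself.
Serial: yes — every world has a successor (e.g. w0 R w0).
Symmetric: no — w0 R w1 but not w1 R w0.
Euclidean: no — w0 R w1 and w0 R w2, but not w1 R w2.
Only serial holds.

serial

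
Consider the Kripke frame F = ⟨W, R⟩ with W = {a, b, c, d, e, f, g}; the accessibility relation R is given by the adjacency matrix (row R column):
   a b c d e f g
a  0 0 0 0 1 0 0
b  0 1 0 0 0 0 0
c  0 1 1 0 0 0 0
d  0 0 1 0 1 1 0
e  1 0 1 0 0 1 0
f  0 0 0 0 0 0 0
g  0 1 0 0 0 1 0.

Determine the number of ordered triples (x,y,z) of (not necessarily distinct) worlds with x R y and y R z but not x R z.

Enumerating: (a,e,a), (a,e,c), (a,e,f), (d,c,b), (d,e,a), (e,a,e), (e,c,b).

7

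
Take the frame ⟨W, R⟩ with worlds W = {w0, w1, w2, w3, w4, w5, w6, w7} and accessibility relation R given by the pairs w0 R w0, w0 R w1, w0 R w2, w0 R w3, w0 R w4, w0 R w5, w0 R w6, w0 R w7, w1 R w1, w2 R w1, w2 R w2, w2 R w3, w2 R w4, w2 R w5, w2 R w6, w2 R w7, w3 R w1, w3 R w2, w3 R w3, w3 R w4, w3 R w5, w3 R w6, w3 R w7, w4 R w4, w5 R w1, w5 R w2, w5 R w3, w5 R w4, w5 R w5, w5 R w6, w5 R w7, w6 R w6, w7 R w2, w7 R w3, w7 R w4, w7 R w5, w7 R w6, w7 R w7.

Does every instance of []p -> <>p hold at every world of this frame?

Axiom D corresponds to the accessibility relation being serial.
Serial: yes — every world has a successor (e.g. w0 R w0).

Yes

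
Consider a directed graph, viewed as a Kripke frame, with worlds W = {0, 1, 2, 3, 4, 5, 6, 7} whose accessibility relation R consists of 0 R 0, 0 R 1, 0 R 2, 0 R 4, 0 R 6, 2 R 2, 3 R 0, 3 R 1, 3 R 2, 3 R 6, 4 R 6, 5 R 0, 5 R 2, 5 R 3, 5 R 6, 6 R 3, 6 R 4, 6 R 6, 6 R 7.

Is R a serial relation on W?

Serial: no — 1 has no R-successor.

No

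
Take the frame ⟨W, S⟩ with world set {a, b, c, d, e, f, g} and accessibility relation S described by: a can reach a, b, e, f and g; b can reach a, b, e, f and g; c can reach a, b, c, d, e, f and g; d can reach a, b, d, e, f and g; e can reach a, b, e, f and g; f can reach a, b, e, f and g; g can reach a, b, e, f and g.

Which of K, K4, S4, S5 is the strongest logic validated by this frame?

S4

Transitive (axiom 4): yes — every two-step S-path is closed by a direct edge.
Reflexive (axiom T): yes — every world is S-related to itself.
Euclidean (axiom 5): no — c S a and c S d, but not a S d.
So F validates K, K4, S4; S5 would additionally require S to be Euclidean. The strongest is S4.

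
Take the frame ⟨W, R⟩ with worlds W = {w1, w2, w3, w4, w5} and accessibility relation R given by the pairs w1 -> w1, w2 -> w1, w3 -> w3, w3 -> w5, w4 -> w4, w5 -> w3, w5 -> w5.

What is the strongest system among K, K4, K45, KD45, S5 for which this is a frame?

KD45

Transitive (axiom 4): yes — every two-step R-path is closed by a direct edge.
Euclidean (axiom 5): yes — any two successors of a common world are R-related.
Serial (axiom D): yes — every world has a successor (e.g. w1 R w1).
Reflexive (axiom T): no — w2 is not related to itself.
So F validates K, K4, K45, KD45; S5 would additionally require R to be reflexive. The strongest is KD45.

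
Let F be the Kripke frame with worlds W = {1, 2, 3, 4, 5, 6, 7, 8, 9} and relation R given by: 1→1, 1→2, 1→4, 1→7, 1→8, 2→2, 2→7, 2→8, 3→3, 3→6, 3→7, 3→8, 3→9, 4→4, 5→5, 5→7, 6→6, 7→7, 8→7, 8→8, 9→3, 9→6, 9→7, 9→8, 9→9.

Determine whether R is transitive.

Transitive: yes — every two-step R-path is closed by a direct edge.

Yes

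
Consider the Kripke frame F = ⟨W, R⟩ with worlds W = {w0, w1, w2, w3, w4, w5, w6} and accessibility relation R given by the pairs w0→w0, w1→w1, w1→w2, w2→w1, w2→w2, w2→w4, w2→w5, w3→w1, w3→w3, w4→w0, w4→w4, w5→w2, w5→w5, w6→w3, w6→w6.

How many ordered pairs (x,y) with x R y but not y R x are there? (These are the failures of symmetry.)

Enumerating: (w2,w4), (w3,w1), (w4,w0), (w6,w3).

4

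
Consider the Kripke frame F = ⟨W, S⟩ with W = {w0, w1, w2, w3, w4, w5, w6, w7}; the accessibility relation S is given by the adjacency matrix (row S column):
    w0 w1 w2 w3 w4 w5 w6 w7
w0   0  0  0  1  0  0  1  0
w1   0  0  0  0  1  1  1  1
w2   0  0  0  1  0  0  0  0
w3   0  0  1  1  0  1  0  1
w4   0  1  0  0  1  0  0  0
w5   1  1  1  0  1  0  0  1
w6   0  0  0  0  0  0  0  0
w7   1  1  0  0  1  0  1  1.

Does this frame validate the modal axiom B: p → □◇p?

Axiom B corresponds to the accessibility relation being symmetric.
Symmetric: no — w0 S w3 but not w3 S w0.

No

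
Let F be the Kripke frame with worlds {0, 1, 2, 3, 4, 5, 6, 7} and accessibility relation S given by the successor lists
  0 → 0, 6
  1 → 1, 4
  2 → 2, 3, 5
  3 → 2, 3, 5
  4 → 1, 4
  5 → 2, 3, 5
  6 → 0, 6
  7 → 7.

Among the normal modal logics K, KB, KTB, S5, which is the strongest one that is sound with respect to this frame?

S5

Symmetric (axiom B): yes — every pair in S has its reverse in S.
Reflexive (axiom T): yes — every world is S-related to itself.
Euclidean (axiom 5): yes — any two successors of a common world are S-related.
So F validates K, KB, KTB, S5. The strongest is S5.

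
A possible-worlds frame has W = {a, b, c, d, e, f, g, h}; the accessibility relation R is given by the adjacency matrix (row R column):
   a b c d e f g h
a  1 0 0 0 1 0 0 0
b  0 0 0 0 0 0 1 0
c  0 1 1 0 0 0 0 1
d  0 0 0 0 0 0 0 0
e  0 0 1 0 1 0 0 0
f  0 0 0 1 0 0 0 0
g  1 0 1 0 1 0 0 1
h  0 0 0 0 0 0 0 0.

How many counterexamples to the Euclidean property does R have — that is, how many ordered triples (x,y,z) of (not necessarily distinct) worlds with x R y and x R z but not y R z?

Enumerating: (a,e,a), (b,g,g), (c,b,b), (c,b,c), (c,b,h), (c,h,b), (c,h,c), (c,h,h), (e,c,e), (f,d,d), (g,a,c), (g,a,h), … and 8 more.
Total: 20.

20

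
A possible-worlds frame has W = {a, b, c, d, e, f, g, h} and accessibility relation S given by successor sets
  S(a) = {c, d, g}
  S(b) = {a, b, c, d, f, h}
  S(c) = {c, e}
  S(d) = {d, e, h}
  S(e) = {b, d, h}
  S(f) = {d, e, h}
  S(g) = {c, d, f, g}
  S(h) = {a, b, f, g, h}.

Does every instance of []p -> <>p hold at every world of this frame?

Yes

The schema D characterises exactly the serial frames.
Serial: yes — every world has a successor (e.g. a S c).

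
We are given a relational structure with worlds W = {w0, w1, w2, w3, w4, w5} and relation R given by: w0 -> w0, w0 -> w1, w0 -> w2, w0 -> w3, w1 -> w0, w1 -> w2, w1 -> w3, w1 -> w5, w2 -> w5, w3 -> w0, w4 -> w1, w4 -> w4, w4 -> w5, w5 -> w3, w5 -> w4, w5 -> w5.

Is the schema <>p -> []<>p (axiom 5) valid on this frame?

Axiom 5 corresponds to the accessibility relation being Euclidean.
Euclidean: no — w0 R w2 and w0 R w1, but not w2 R w1.

No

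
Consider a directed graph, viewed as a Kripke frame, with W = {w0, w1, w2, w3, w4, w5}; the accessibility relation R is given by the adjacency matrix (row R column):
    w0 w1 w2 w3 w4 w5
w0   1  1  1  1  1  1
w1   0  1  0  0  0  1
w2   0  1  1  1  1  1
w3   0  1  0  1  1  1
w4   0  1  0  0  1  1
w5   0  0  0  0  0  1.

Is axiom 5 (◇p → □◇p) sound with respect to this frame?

No

The schema 5 characterises exactly the Euclidean frames.
Euclidean: no — w0 R w1 and w0 R w2, but not w1 R w2.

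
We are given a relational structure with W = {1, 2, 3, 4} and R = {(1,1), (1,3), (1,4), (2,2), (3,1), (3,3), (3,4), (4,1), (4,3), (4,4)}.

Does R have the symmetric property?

Yes

Symmetric: yes — every pair in R has its reverse in R.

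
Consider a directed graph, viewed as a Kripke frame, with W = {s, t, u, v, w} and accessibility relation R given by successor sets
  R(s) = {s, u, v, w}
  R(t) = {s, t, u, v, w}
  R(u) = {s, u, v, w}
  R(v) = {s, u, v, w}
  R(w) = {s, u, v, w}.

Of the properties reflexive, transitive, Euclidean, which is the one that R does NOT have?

Euclidean

Reflexive: yes — every world is R-related to itself.
Transitive: yes — every two-step R-path is closed by a direct edge.
Euclidean: no — t R s and t R t, but not s R t.
Only Euclidean fails.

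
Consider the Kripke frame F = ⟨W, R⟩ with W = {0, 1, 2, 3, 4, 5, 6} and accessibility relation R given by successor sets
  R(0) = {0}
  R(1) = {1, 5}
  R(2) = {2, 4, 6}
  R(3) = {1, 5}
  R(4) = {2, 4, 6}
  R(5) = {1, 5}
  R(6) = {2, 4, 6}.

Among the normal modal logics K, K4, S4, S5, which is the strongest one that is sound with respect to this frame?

Transitive (axiom 4): yes — every two-step R-path is closed by a direct edge.
Reflexive (axiom T): no — 3 is not related to itself.
Euclidean (axiom 5): yes — any two successors of a common world are R-related.
So F validates K, K4; S4 would additionally require R to be reflexive. The strongest is K4.

K4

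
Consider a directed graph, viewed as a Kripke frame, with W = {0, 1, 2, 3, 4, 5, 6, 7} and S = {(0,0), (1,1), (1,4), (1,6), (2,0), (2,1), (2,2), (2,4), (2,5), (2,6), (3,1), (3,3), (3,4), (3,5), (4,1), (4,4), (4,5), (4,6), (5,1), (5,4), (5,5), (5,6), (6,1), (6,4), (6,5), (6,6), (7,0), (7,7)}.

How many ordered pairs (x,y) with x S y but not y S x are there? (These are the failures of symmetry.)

10

Enumerating: (2,0), (2,1), (2,4), (2,5), (2,6), (3,1), (3,4), (3,5), (5,1), (7,0).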